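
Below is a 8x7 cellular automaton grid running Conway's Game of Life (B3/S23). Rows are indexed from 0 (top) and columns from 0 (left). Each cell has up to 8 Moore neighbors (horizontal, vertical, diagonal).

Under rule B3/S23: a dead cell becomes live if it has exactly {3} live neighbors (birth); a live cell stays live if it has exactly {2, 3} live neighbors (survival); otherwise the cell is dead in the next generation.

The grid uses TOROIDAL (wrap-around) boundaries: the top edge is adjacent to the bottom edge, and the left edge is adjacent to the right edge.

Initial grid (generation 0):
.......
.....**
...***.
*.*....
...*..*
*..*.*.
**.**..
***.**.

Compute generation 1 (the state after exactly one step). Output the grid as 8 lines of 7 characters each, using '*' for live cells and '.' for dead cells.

Simulating step by step:
Generation 0 (given above): 21 live cells
Generation 1: 26 live cells
(generation 1 grid is the final answer)

Answer: **..*..
.....**
...***.
..*..**
*****.*
**.*.*.
.......
*.*.***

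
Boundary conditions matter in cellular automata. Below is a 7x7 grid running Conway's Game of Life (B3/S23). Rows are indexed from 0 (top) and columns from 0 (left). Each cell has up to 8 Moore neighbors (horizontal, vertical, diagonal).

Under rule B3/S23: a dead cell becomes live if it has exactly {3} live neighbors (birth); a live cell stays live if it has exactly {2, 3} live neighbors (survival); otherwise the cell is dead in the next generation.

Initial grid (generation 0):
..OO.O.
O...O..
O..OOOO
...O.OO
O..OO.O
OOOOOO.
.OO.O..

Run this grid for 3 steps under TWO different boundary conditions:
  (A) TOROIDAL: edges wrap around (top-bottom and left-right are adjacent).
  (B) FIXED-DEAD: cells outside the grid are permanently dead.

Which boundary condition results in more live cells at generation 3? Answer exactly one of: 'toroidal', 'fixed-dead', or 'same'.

Under TOROIDAL boundary, generation 3:
OOOO..O
O.OO..O
OOOO..O
.......
.......
.......
.......
Population = 14

Under FIXED-DEAD boundary, generation 3:
..OOO..
.O..O..
..OOO..
..O....
OO.....
OO.....
.......
Population = 13

Comparison: toroidal=14, fixed-dead=13 -> toroidal

Answer: toroidal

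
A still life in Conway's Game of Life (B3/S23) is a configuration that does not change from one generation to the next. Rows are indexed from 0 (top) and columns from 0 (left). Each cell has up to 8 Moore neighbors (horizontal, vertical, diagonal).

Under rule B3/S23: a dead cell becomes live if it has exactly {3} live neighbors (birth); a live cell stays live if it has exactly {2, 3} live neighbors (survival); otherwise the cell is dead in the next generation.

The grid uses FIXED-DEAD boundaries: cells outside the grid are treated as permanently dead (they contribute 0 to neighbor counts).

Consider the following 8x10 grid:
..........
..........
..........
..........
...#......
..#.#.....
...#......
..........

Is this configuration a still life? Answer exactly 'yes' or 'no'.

Compute generation 1 and compare to generation 0 (given above):
Generation 1:
..........
..........
..........
..........
...#......
..#.#.....
...#......
..........
The grids are IDENTICAL -> still life.

Answer: yes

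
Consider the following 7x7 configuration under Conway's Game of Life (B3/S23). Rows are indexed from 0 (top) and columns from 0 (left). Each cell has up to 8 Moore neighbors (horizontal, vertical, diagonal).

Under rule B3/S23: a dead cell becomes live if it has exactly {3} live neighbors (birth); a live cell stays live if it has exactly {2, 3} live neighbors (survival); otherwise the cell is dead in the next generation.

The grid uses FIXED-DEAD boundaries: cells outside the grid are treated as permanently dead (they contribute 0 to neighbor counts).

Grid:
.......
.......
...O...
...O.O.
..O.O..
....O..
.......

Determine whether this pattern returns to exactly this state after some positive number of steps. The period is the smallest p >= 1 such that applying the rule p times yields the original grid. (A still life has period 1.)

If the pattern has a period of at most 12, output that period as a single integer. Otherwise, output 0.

Simulating and comparing each generation to the original:
Gen 0 (original, given above): 6 live cells
Gen 1: 6 live cells, differs from original
Gen 2: 6 live cells, MATCHES original -> period = 2

Answer: 2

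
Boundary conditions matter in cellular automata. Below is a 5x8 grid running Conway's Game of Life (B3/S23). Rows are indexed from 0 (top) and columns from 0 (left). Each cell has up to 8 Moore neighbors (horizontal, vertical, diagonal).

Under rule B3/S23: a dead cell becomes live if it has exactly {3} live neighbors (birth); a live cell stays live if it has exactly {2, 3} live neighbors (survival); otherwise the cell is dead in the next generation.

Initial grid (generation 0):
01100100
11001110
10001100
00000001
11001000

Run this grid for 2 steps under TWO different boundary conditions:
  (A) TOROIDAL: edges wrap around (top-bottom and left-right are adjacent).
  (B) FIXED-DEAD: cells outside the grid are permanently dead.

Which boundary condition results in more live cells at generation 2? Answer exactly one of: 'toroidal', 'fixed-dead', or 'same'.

Under TOROIDAL boundary, generation 2:
00000010
00001110
00001000
00011101
00001100
Population = 11

Under FIXED-DEAD boundary, generation 2:
10101110
00000010
00001000
11001100
00000000
Population = 11

Comparison: toroidal=11, fixed-dead=11 -> same

Answer: same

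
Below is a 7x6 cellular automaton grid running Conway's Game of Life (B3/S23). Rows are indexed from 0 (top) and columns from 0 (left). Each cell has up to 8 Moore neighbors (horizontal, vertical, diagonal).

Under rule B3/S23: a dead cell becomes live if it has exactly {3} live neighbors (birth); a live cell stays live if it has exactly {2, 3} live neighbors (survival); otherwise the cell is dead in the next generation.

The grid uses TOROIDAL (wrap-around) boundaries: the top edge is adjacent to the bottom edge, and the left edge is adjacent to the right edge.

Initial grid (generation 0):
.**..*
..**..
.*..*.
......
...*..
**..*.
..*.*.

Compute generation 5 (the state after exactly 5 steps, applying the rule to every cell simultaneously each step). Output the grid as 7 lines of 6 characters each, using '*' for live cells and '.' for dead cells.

Answer: *.***.
**...*
...**.
......
......
......
*.*...

Derivation:
Simulating step by step:
Generation 0 (given above): 13 live cells
Generation 1: 13 live cells
.*..*.
*..**.
..**..
......
......
.**.**
..*.*.
Generation 2: 16 live cells
.**.*.
.*..**
..***.
......
......
.**.**
*.*.*.
Generation 3: 17 live cells
..*.*.
**...*
..****
...*..
......
***.**
*...*.
Generation 4: 23 live cells
...**.
**....
.***.*
..**..
******
**.**.
*.*.*.
Generation 5: 11 live cells
(generation 5 grid is the final answer)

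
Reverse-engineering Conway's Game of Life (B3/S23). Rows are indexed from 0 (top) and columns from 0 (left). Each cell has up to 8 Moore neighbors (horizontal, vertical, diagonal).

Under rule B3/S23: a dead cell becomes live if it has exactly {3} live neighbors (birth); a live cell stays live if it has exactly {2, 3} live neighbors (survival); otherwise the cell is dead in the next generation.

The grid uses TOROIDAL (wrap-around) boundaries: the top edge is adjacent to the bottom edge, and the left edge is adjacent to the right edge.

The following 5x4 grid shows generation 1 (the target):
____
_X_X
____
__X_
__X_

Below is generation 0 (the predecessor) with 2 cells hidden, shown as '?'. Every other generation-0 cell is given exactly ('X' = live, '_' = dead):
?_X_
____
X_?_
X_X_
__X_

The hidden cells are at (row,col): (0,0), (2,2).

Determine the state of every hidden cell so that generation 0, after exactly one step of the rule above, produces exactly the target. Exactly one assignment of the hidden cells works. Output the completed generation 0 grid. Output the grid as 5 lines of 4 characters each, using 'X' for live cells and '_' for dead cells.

Answer: __X_
____
X_X_
X_X_
__X_

Derivation:
Hidden generation-0 cells (in order): (0,0), (2,2).
A hidden cell only influences target cells in its own 3x3 neighborhood. Try each of the 2^2 = 4 assignments, step the completed generation 0 forward once under B3/S23, and compare with the target:
  (0,0)=_ (2,2)=_ -> step gives (1,1)='_' but target has 'X' -> reject
  (0,0)=_ (2,2)=X -> step reproduces the target at every cell -> ACCEPT
  (0,0)=X (2,2)=_ -> step gives (0,1)='X' but target has '_' -> reject
  (0,0)=X (2,2)=X -> step gives (0,1)='X' but target has '_' -> reject
Unique solution: (0,0)=dead, (2,2)=live.
Check: live-neighbor counts of every cell in the completed generation 0:
0212
1323
1414
1525
1424
Applying B3/S23 to generation 0 with these counts gives:
____
_X_X
____
__X_
__X_
which matches the target exactly.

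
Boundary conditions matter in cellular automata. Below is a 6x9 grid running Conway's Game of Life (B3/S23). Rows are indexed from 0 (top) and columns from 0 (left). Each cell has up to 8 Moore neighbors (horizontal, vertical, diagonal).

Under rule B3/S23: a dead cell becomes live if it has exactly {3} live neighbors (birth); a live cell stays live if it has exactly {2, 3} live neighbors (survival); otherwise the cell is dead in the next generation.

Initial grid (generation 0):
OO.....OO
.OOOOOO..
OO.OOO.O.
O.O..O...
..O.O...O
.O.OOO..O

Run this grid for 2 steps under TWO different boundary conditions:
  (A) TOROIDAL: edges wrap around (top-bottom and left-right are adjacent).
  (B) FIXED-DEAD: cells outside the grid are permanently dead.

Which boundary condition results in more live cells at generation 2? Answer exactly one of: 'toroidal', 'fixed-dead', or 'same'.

Under TOROIDAL boundary, generation 2:
....O....
O......O.
OO......O
O......O.
O.O...O..
O.OOO..OO
Population = 17

Under FIXED-DEAD boundary, generation 2:
....OOOO.
OO..OOOO.
.O.......
.........
..O...O..
..OOO....
Population = 16

Comparison: toroidal=17, fixed-dead=16 -> toroidal

Answer: toroidal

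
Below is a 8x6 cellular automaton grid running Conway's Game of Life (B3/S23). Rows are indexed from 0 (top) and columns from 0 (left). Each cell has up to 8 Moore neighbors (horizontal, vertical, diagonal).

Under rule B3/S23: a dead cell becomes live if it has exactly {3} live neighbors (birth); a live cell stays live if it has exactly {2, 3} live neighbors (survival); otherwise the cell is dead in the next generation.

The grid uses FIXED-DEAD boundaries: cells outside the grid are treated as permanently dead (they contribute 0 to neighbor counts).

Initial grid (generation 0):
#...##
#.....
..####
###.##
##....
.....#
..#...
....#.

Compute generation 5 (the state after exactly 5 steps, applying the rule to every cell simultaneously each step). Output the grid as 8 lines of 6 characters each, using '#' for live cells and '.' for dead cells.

Simulating step by step:
Generation 0 (given above): 18 live cells
Generation 1: 11 live cells
......
.#....
#.#..#
#....#
#.#.##
.#....
......
......
Generation 2: 9 live cells
......
.#....
#.....
#..#.#
#...##
.#....
......
......
Generation 3: 9 live cells
......
......
##....
##...#
##..##
......
......
......
Generation 4: 9 live cells
......
......
##....
..#.##
##..##
......
......
......
Generation 5: 9 live cells
(generation 5 grid is the final answer)

Answer: ......
......
.#....
..####
.#.###
......
......
......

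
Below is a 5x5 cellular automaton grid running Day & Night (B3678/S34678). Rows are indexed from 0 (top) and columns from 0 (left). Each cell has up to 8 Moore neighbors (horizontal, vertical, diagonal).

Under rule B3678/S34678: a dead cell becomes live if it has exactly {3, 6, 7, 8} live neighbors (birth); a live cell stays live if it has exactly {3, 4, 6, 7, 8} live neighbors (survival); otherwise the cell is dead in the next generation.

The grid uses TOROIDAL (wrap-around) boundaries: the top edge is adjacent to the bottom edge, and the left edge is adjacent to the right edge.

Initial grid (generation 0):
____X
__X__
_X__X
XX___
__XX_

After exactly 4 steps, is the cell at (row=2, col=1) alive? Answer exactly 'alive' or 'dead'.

Simulating step by step:
Generation 0 (given above): 8 live cells
Generation 1: 12 live cells
__X__
X__X_
_XX__
XX_XX
XX__X
Generation 2: 8 live cells
___X_
_____
_XX__
X__XX
_X__X
Generation 3: 9 live cells
_____
__X__
X__XX
X__XX
__X_X
Generation 4: 13 live cells
___X_
___XX
XXXX_
XXX_X
X___X

Cell (2,1) at generation 4: 1 -> alive

Answer: alive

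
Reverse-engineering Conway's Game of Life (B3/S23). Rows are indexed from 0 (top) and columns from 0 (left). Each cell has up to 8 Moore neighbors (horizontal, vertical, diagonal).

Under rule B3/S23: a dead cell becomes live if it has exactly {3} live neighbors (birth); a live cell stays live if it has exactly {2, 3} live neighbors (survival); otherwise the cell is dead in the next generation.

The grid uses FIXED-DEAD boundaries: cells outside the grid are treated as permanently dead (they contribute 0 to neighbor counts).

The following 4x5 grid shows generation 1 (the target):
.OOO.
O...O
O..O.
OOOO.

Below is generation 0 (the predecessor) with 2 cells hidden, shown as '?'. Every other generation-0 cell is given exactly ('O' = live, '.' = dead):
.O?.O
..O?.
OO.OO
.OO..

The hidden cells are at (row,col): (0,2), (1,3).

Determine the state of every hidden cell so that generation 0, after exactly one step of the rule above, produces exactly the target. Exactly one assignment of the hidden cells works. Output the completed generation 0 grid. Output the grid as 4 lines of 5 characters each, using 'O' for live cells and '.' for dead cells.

Answer: .OO.O
..O..
OO.OO
.OO..

Derivation:
Hidden generation-0 cells (in order): (0,2), (1,3).
A hidden cell only influences target cells in its own 3x3 neighborhood. Try each of the 2^2 = 4 assignments, step the completed generation 0 forward once under B3/S23, and compare with the target:
  (0,2)=. (1,3)=. -> step gives (0,1)='.' but target has 'O' -> reject
  (0,2)=. (1,3)=O -> step gives (0,1)='.' but target has 'O' -> reject
  (0,2)=O (1,3)=. -> step reproduces the target at every cell -> ACCEPT
  (0,2)=O (1,3)=O -> step gives (0,3)='.' but target has 'O' -> reject
Unique solution: (0,2)=live, (1,3)=dead.
Check: live-neighbor counts of every cell in the completed generation 0:
12230
35453
24531
33332
Applying B3/S23 to generation 0 with these counts gives:
.OOO.
O...O
O..O.
OOOO.
which matches the target exactly.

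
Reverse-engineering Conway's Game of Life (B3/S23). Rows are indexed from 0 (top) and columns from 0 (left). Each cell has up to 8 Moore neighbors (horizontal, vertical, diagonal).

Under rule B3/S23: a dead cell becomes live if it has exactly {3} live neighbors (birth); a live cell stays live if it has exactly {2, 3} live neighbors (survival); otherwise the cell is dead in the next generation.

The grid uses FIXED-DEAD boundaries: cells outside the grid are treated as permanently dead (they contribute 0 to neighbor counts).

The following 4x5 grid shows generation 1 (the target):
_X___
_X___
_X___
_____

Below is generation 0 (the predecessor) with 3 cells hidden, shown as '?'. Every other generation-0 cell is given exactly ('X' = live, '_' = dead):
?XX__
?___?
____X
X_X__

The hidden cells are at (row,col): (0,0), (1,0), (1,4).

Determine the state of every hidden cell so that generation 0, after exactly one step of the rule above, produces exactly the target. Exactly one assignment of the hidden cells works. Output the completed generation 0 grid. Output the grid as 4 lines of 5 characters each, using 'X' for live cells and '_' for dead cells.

Hidden generation-0 cells (in order): (0,0), (1,0), (1,4).
A hidden cell only influences target cells in its own 3x3 neighborhood. Try each of the 2^3 = 8 assignments, step the completed generation 0 forward once under B3/S23, and compare with the target:
  (0,0)=_ (1,0)=_ (1,4)=_ -> step gives (0,1)='_' but target has 'X' -> reject
  (0,0)=_ (1,0)=_ (1,4)=X -> step gives (0,1)='_' but target has 'X' -> reject
  (0,0)=_ (1,0)=X (1,4)=_ -> step reproduces the target at every cell -> ACCEPT
  (0,0)=_ (1,0)=X (1,4)=X -> step gives (1,3)='X' but target has '_' -> reject
  (0,0)=X (1,0)=_ (1,4)=_ -> step gives (2,1)='_' but target has 'X' -> reject
  (0,0)=X (1,0)=_ (1,4)=X -> step gives (1,3)='X' but target has '_' -> reject
  (0,0)=X (1,0)=X (1,4)=_ -> step gives (0,0)='X' but target has '_' -> reject
  (0,0)=X (1,0)=X (1,4)=X -> step gives (0,0)='X' but target has '_' -> reject
Unique solution: (0,0)=dead, (1,0)=live, (1,4)=dead.
Check: live-neighbor counts of every cell in the completed generation 0:
22110
13221
23120
02021
Applying B3/S23 to generation 0 with these counts gives:
_X___
_X___
_X___
_____
which matches the target exactly.

Answer: _XX__
X____
____X
X_X__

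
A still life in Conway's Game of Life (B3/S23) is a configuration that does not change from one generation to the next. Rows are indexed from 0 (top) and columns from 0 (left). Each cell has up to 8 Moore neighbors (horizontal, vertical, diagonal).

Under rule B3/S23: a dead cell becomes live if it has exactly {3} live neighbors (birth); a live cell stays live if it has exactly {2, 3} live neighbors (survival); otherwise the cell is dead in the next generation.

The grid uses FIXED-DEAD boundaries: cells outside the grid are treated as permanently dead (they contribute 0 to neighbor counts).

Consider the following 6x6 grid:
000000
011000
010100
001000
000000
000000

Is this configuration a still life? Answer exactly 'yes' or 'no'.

Answer: yes

Derivation:
Compute generation 1 and compare to generation 0 (given above):
Generation 1:
000000
011000
010100
001000
000000
000000
The grids are IDENTICAL -> still life.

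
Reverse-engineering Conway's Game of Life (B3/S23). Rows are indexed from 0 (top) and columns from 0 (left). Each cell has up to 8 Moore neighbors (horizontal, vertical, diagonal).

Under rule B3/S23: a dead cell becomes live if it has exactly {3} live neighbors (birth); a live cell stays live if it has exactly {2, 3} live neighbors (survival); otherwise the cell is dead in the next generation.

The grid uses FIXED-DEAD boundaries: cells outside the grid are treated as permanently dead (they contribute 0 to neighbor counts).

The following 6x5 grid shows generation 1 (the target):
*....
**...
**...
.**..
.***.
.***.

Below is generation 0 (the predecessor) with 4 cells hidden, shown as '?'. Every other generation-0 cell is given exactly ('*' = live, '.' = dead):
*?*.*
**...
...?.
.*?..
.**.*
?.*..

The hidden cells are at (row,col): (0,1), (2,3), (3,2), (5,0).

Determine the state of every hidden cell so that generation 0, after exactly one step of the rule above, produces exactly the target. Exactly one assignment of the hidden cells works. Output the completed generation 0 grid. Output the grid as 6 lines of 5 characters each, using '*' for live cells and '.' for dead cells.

Hidden generation-0 cells (in order): (0,1), (2,3), (3,2), (5,0).
A hidden cell only influences target cells in its own 3x3 neighborhood. Try each of the 2^4 = 16 assignments, step the completed generation 0 forward once under B3/S23, and compare with the target:
  (0,1)=. (2,3)=. (3,2)=. (5,0)=. -> step reproduces the target at every cell -> ACCEPT
  (0,1)=. (2,3)=. (3,2)=. (5,0)=* -> step gives (4,0)='*' but target has '.' -> reject
  (0,1)=. (2,3)=. (3,2)=* (5,0)=. -> step gives (2,1)='.' but target has '*' -> reject
  (0,1)=. (2,3)=. (3,2)=* (5,0)=* -> step gives (2,1)='.' but target has '*' -> reject
  (0,1)=. (2,3)=* (3,2)=. (5,0)=. -> step gives (1,2)='*' but target has '.' -> reject
  (0,1)=. (2,3)=* (3,2)=. (5,0)=* -> step gives (1,2)='*' but target has '.' -> reject
  (0,1)=. (2,3)=* (3,2)=* (5,0)=. -> step gives (1,2)='*' but target has '.' -> reject
  (0,1)=. (2,3)=* (3,2)=* (5,0)=* -> step gives (1,2)='*' but target has '.' -> reject
  (0,1)=* (2,3)=. (3,2)=. (5,0)=. -> step gives (0,2)='*' but target has '.' -> reject
  (0,1)=* (2,3)=. (3,2)=. (5,0)=* -> step gives (0,2)='*' but target has '.' -> reject
  (0,1)=* (2,3)=. (3,2)=* (5,0)=. -> step gives (0,2)='*' but target has '.' -> reject
  (0,1)=* (2,3)=. (3,2)=* (5,0)=* -> step gives (0,2)='*' but target has '.' -> reject
  (0,1)=* (2,3)=* (3,2)=. (5,0)=. -> step gives (0,2)='*' but target has '.' -> reject
  (0,1)=* (2,3)=* (3,2)=. (5,0)=* -> step gives (0,2)='*' but target has '.' -> reject
  (0,1)=* (2,3)=* (3,2)=* (5,0)=. -> step gives (0,2)='*' but target has '.' -> reject
  (0,1)=* (2,3)=* (3,2)=* (5,0)=* -> step gives (0,2)='*' but target has '.' -> reject
Unique solution: (0,1)=dead, (2,3)=dead, (3,2)=dead, (5,0)=dead.
Check: live-neighbor counts of every cell in the completed generation 0:
24120
23221
33200
22321
23330
13231
Applying B3/S23 to generation 0 with these counts gives:
*....
**...
**...
.**..
.***.
.***.
which matches the target exactly.

Answer: *.*.*
**...
.....
.*...
.**.*
..*..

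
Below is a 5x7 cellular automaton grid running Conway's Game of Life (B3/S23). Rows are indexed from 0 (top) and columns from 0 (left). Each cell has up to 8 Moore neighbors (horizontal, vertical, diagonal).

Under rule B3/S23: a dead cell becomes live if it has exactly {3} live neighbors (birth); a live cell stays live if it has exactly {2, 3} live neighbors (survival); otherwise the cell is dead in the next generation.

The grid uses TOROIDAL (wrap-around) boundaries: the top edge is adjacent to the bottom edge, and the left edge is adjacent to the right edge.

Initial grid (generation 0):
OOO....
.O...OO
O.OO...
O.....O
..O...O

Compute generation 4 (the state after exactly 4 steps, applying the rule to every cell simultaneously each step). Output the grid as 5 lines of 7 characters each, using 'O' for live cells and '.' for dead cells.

Answer: .......
.......
.......
.......
.......

Derivation:
Simulating step by step:
Generation 0 (given above): 13 live cells
Generation 1: 12 live cells
..O..O.
...O..O
..O..O.
O.OO..O
..O...O
Generation 2: 23 live cells
..OO.OO
..OOOOO
OOO.OO.
O.OO.OO
O.O..OO
Generation 3: 0 live cells
.......
.......
.......
.......
.......
Generation 4: 0 live cells
(generation 4 grid is the final answer)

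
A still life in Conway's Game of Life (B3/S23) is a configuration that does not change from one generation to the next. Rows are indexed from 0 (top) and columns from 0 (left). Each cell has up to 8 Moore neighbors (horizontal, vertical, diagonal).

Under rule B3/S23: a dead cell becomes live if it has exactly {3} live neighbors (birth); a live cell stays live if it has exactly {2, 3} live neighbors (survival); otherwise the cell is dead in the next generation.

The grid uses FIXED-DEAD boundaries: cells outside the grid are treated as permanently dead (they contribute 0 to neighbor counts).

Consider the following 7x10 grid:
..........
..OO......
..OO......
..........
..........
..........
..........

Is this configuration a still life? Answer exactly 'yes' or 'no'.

Answer: yes

Derivation:
Compute generation 1 and compare to generation 0 (given above):
Generation 1:
..........
..OO......
..OO......
..........
..........
..........
..........
The grids are IDENTICAL -> still life.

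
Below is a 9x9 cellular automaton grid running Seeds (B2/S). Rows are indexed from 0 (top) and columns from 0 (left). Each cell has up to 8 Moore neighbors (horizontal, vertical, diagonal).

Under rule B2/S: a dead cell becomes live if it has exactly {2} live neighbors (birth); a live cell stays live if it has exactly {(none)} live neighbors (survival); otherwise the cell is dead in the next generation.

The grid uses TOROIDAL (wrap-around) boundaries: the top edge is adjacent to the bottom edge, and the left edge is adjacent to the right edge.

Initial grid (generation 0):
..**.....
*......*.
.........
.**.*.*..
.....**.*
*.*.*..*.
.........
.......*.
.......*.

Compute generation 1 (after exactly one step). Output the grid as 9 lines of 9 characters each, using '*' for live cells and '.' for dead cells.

Answer: .*....**.
.***....*
*.**.****
*..*.....
.........
.*.*.....
.*.*..**.
......*.*
..**..*.*

Derivation:
Simulating step by step:
Generation 0 (given above): 17 live cells
Generation 1: 28 live cells
(generation 1 grid is the final answer)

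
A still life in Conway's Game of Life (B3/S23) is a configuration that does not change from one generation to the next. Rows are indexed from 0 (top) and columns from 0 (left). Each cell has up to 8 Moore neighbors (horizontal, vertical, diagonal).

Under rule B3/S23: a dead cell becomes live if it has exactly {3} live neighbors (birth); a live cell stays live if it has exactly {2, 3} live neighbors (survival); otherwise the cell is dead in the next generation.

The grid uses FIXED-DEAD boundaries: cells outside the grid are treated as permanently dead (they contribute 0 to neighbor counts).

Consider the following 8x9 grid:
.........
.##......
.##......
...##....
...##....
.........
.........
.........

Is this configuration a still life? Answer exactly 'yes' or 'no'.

Compute generation 1 and compare to generation 0 (given above):
Generation 1:
.........
.##......
.#.......
....#....
...##....
.........
.........
.........
Cell (2,2) differs: gen0=1 vs gen1=0 -> NOT a still life.

Answer: no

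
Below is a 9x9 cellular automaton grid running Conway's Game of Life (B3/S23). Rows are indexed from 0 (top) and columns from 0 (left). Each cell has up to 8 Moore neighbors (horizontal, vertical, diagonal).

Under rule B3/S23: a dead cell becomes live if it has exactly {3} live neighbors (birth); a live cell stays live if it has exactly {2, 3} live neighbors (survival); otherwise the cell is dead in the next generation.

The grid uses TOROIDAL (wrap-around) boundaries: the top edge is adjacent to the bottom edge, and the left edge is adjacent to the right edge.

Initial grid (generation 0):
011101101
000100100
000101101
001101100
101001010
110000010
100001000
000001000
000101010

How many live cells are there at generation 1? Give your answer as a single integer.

Simulating step by step:
Generation 0 (given above): 29 live cells
Generation 1: 24 live cells
000101000
100100000
000100000
011100001
101111010
100000000
110000101
000001000
000101010
Population at generation 1: 24

Answer: 24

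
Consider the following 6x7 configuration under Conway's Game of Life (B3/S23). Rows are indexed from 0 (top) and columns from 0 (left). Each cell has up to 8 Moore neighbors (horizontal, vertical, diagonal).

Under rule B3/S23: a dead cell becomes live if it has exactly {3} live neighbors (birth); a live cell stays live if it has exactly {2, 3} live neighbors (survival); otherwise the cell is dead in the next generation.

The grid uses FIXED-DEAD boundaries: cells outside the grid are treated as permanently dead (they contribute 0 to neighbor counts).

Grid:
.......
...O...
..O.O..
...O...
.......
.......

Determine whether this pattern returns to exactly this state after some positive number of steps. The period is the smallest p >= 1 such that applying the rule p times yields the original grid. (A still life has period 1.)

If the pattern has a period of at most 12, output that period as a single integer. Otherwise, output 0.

Answer: 1

Derivation:
Simulating and comparing each generation to the original:
Gen 0 (original, given above): 4 live cells
Gen 1: 4 live cells, MATCHES original -> period = 1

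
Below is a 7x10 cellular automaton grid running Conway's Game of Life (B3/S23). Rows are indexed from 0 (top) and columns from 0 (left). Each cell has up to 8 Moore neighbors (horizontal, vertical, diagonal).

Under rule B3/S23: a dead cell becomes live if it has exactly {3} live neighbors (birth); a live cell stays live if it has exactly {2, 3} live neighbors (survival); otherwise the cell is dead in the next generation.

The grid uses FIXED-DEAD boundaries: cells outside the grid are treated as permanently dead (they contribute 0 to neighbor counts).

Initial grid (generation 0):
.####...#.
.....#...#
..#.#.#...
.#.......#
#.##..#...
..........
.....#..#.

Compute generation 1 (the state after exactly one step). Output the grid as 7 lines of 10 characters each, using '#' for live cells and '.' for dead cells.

Answer: ..###.....
.#...#....
.....#....
.#...#....
.##.......
..........
..........

Derivation:
Simulating step by step:
Generation 0 (given above): 18 live cells
Generation 1: 10 live cells
(generation 1 grid is the final answer)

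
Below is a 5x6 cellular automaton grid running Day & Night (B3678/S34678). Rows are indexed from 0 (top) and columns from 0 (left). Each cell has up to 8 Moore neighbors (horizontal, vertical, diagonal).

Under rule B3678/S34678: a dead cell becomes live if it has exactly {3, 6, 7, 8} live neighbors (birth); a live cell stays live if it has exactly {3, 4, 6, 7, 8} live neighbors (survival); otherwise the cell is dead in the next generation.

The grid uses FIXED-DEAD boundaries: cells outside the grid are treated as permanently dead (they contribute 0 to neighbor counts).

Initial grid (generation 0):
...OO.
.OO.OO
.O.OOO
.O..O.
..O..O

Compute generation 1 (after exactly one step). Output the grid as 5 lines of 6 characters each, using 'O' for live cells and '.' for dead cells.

Simulating step by step:
Generation 0 (given above): 14 live cells
Generation 1: 13 live cells
(generation 1 grid is the final answer)

Answer: ..OOOO
..OOOO
OO.O.O
....O.
......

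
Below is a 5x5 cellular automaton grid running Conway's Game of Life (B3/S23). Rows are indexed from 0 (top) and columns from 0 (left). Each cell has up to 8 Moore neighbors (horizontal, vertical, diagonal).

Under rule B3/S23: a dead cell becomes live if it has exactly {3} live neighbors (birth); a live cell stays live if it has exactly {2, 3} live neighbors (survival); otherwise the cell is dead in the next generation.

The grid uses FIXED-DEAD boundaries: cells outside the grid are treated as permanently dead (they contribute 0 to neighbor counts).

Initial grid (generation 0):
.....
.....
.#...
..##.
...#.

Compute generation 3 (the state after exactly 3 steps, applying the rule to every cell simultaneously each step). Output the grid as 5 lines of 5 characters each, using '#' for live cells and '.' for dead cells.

Simulating step by step:
Generation 0 (given above): 4 live cells
Generation 1: 5 live cells
.....
.....
..#..
..##.
..##.
Generation 2: 5 live cells
.....
.....
..##.
.#...
..##.
Generation 3: 3 live cells
(generation 3 grid is the final answer)

Answer: .....
.....
..#..
.#...
..#..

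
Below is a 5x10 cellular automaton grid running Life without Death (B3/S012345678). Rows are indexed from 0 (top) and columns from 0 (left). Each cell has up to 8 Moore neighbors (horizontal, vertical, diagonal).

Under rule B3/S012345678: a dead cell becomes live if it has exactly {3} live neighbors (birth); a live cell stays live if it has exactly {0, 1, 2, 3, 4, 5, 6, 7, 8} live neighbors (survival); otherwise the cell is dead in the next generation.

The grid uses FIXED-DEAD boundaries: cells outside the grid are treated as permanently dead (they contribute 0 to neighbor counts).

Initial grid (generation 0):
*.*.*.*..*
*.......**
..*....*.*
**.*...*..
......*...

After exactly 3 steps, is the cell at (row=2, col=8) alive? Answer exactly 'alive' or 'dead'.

Simulating step by step:
Generation 0 (given above): 16 live cells
Generation 1: 24 live cells
***.*.*.**
*..*...***
*.*....*.*
****..***.
......*...
Generation 2: 28 live cells
*****.*.**
*..*..****
*.*....*.*
****..***.
.**...*...
Generation 3: 33 live cells
*******.**
*..*******
*.*....*.*
****..***.
****..*...

Cell (2,8) at generation 3: 0 -> dead

Answer: dead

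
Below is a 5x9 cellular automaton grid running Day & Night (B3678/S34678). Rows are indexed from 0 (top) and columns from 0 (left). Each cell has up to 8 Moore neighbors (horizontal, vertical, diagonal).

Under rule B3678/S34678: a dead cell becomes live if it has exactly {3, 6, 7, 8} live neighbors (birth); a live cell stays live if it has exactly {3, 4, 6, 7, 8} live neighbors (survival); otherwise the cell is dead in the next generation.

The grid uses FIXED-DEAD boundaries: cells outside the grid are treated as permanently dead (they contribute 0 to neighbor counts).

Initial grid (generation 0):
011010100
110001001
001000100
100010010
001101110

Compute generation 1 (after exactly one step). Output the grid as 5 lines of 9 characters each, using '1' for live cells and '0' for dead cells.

Simulating step by step:
Generation 0 (given above): 18 live cells
Generation 1: 16 live cells
(generation 1 grid is the final answer)

Answer: 110001000
010101110
100001010
011000010
000010100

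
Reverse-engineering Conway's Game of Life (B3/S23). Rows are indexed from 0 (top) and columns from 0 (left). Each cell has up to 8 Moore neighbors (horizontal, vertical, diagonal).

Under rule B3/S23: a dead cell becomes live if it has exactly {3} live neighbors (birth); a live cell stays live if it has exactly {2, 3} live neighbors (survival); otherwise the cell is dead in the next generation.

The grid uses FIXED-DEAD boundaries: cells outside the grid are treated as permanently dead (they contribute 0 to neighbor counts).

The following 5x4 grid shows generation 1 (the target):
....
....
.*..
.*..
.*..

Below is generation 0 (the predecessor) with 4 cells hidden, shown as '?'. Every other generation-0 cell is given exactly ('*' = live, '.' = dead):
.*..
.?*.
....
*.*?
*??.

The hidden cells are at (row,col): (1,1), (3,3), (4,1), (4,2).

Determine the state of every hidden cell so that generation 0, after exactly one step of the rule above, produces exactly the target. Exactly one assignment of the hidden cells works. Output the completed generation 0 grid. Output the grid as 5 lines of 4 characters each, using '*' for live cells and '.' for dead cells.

Hidden generation-0 cells (in order): (1,1), (3,3), (4,1), (4,2).
A hidden cell only influences target cells in its own 3x3 neighborhood. Try each of the 2^4 = 16 assignments, step the completed generation 0 forward once under B3/S23, and compare with the target:
  (1,1)=. (3,3)=. (4,1)=. (4,2)=. -> step reproduces the target at every cell -> ACCEPT
  (1,1)=. (3,3)=. (4,1)=. (4,2)=* -> step gives (3,1)='.' but target has '*' -> reject
  (1,1)=. (3,3)=. (4,1)=* (4,2)=. -> step gives (3,0)='*' but target has '.' -> reject
  (1,1)=. (3,3)=. (4,1)=* (4,2)=* -> step gives (3,0)='*' but target has '.' -> reject
  (1,1)=. (3,3)=* (4,1)=. (4,2)=. -> step gives (2,2)='*' but target has '.' -> reject
  (1,1)=. (3,3)=* (4,1)=. (4,2)=* -> step gives (2,2)='*' but target has '.' -> reject
  (1,1)=. (3,3)=* (4,1)=* (4,2)=. -> step gives (2,2)='*' but target has '.' -> reject
  (1,1)=. (3,3)=* (4,1)=* (4,2)=* -> step gives (2,2)='*' but target has '.' -> reject
  (1,1)=* (3,3)=. (4,1)=. (4,2)=. -> step gives (0,1)='*' but target has '.' -> reject
  (1,1)=* (3,3)=. (4,1)=. (4,2)=* -> step gives (0,1)='*' but target has '.' -> reject
  (1,1)=* (3,3)=. (4,1)=* (4,2)=. -> step gives (0,1)='*' but target has '.' -> reject
  (1,1)=* (3,3)=. (4,1)=* (4,2)=* -> step gives (0,1)='*' but target has '.' -> reject
  (1,1)=* (3,3)=* (4,1)=. (4,2)=. -> step gives (0,1)='*' but target has '.' -> reject
  (1,1)=* (3,3)=* (4,1)=. (4,2)=* -> step gives (0,1)='*' but target has '.' -> reject
  (1,1)=* (3,3)=* (4,1)=* (4,2)=. -> step gives (0,1)='*' but target has '.' -> reject
  (1,1)=* (3,3)=* (4,1)=* (4,2)=* -> step gives (0,1)='*' but target has '.' -> reject
Unique solution: (1,1)=dead, (3,3)=dead, (4,1)=dead, (4,2)=dead.
Check: live-neighbor counts of every cell in the completed generation 0:
1121
1211
1322
1301
1311
Applying B3/S23 to generation 0 with these counts gives:
....
....
.*..
.*..
.*..
which matches the target exactly.

Answer: .*..
..*.
....
*.*.
*...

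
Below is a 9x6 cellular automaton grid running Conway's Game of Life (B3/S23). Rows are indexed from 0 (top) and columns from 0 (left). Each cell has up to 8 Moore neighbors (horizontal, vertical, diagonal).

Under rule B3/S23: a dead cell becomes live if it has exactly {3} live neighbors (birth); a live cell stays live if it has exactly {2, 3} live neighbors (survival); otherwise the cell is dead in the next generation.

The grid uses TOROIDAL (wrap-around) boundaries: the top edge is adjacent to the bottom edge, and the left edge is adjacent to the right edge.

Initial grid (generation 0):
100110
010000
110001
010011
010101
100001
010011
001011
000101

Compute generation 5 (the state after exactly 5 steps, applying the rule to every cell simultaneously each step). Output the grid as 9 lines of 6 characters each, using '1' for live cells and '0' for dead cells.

Answer: 001001
000001
000000
000100
000100
000100
000000
001000
011000

Derivation:
Simulating step by step:
Generation 0 (given above): 23 live cells
Generation 1: 22 live cells
101111
011010
011011
010000
011000
011000
010100
001000
101000
Generation 2: 15 live cells
100010
000000
000011
000100
100000
100100
010100
001100
101010
Generation 3: 15 live cells
010100
000010
000010
000011
000000
111000
010110
000010
001010
Generation 4: 26 live cells
001110
000110
000110
000011
110001
111100
110111
001011
001010
Generation 5: 9 live cells
(generation 5 grid is the final answer)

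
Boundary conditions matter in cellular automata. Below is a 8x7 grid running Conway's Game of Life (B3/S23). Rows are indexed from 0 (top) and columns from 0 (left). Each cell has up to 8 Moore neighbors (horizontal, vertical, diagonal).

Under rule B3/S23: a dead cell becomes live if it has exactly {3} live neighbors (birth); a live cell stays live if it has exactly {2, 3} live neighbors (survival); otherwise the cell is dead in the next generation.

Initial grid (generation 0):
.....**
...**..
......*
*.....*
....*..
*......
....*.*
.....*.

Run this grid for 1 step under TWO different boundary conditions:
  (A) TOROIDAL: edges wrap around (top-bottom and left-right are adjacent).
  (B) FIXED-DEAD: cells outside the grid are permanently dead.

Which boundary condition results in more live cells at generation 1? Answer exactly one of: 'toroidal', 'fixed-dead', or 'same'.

Under TOROIDAL boundary, generation 1:
.....**
....*.*
*....**
*....**
*.....*
.....*.
.....**
....*..
Population = 16

Under FIXED-DEAD boundary, generation 1:
....**.
....*.*
.....*.
.....*.
.......
.....*.
.....*.
.....*.
Population = 9

Comparison: toroidal=16, fixed-dead=9 -> toroidal

Answer: toroidal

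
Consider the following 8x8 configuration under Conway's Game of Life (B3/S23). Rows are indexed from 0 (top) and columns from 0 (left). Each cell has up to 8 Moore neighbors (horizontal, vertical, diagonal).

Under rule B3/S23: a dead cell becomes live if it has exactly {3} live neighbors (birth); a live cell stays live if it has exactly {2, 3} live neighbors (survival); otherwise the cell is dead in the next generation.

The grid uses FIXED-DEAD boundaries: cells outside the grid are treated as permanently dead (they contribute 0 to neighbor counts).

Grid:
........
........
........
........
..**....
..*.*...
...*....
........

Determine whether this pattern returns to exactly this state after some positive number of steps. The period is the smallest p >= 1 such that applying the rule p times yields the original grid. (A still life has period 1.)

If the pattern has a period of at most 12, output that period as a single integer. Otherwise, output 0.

Simulating and comparing each generation to the original:
Gen 0 (original, given above): 5 live cells
Gen 1: 5 live cells, MATCHES original -> period = 1

Answer: 1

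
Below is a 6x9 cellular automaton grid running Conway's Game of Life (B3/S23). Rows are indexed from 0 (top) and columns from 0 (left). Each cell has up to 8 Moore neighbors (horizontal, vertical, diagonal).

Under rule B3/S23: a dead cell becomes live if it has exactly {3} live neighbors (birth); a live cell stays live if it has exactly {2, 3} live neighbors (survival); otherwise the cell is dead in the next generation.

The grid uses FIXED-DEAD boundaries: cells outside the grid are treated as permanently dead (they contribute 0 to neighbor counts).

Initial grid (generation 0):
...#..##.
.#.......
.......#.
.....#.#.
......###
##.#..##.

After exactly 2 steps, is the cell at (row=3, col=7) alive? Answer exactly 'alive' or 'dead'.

Simulating step by step:
Generation 0 (given above): 15 live cells
Generation 1: 7 live cells
.........
......##.
......#..
.........
.....#..#
......#.#
Generation 2: 6 live cells
.........
......##.
......##.
.........
.......#.
.......#.

Cell (3,7) at generation 2: 0 -> dead

Answer: dead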